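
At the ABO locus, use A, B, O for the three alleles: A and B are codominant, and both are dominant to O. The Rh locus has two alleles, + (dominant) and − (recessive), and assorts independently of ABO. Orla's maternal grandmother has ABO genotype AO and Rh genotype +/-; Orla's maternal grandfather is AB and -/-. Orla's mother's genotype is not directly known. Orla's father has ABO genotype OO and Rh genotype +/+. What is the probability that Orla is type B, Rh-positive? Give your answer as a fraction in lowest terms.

Orla's mother's ABO genotype from AO × AB: 1/4 AA, 1/4 AB, 1/4 AO, 1/4 BO.
Crossing each possibility with the father OO and summing P(type B): 1/4·0 + 1/4·1/2 + 1/4·0 + 1/4·1/2 = 1/4.
Similarly for Rh via the mother's Rh distribution: P(Rh+) = 1.
Independent loci: 1/4 × 1 = 1/4.

1/4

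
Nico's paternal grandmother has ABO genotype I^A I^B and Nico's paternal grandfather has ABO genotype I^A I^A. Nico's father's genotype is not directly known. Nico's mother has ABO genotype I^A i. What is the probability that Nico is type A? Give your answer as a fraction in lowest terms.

3/4

Nico's father's ABO genotype from I^A I^B × I^A I^A: 1/2 I^A I^A, 1/2 I^A I^B.
Crossing each possibility with the mother I^A i and summing P(type A): 1/2·1 + 1/2·1/2 = 3/4.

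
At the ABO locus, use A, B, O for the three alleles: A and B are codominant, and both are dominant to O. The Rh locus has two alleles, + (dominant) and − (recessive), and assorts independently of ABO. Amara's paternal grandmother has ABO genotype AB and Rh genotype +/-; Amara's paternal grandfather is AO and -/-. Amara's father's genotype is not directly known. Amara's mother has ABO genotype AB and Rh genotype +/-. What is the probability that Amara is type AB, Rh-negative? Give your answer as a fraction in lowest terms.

9/64

Amara's father's ABO genotype from AB × AO: 1/4 AA, 1/4 AB, 1/4 AO, 1/4 BO.
Crossing each possibility with the mother AB and summing P(type AB): 1/4·1/2 + 1/4·1/2 + 1/4·1/4 + 1/4·1/4 = 3/8.
Similarly for Rh via the father's Rh distribution: P(Rh-) = 3/8.
Independent loci: 3/8 × 3/8 = 9/64.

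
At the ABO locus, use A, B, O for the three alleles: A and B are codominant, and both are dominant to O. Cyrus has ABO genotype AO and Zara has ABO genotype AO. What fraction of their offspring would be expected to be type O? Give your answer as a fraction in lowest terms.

1/4

ABO cross AO × AO → offspring phenotypes: 1/4 O, 3/4 A.
So P(type O) = 1/4.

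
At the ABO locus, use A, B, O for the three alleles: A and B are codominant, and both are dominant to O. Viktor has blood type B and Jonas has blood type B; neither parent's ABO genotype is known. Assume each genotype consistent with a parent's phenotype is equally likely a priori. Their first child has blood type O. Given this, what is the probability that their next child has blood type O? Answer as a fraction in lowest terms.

Possible genotypes: Viktor ∈ {BB, BO}; Jonas ∈ {BB, BO}.
Weight each parental genotype pair by prior × P(type-O child):
  BO × BO: posterior weight 1; P(next child type O) = 1/4.
Weighted sum = 1/4.

1/4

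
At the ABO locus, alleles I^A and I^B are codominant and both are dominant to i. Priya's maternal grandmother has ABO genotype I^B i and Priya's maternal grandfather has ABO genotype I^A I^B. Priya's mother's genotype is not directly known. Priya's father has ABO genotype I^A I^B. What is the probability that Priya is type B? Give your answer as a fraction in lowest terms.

3/8

Priya's mother's ABO genotype from I^B i × I^A I^B: 1/4 I^A I^B, 1/4 I^A i, 1/4 I^B I^B, 1/4 I^B i.
Crossing each possibility with the father I^A I^B and summing P(type B): 1/4·1/4 + 1/4·1/4 + 1/4·1/2 + 1/4·1/2 = 3/8.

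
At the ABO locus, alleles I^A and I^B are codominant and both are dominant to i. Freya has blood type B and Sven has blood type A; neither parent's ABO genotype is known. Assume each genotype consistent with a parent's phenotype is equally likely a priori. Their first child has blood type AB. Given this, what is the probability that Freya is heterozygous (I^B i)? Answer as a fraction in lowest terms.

Possible genotypes: Freya ∈ {I^B I^B, I^B i}; Sven ∈ {I^A I^A, I^A i}.
Weight each parental genotype pair by prior × P(type-AB child):
  I^B I^B × I^A I^A: posterior weight 4/9.
  I^B I^B × I^A i: posterior weight 2/9.
  I^B i × I^A I^A: posterior weight 2/9.
  I^B i × I^A i: posterior weight 1/9.
Sum the posterior weight over pairs where Freya is I^B i: 1/3.

1/3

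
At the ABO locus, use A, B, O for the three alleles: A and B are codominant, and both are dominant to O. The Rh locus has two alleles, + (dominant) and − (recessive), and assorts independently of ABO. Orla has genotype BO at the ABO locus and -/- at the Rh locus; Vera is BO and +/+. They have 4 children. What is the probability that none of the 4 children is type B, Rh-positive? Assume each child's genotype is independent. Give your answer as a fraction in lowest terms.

1/256

ABO cross BO × BO → 1/4 O, 3/4 B.
Rh cross -/- × +/+ → 1 Rh+; so P(type B, Rh-positive) = 3/4 × 1 = 3/4 per child.
P(not type B, Rh-positive) = 1/4 for one child; (1/4)^4 = 1/256.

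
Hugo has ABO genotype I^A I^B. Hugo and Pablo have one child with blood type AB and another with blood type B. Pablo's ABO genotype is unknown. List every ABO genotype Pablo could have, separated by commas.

I^A I^B, I^A i, I^B I^B, I^B i

For each candidate genotype of Pablo, check whether crossing it with I^A I^B can produce every observed child phenotype.
  I^A I^A → possible child types {A, AB} ✗
  I^A I^B → possible child types {A, B, AB} ✓
  I^A i → possible child types {A, B, AB} ✓
  I^B I^B → possible child types {B, AB} ✓
  I^B i → possible child types {A, B, AB} ✓
  i i → possible child types {A, B} ✗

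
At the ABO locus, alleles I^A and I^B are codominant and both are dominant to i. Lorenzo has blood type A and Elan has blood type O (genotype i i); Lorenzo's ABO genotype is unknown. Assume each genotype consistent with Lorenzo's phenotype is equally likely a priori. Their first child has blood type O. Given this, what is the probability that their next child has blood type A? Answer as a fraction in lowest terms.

Possible genotypes: Lorenzo ∈ {I^A I^A, I^A i}; Elan ∈ {i i}.
Weight each parental genotype pair by prior × P(type-O child):
  I^A i × i i: posterior weight 1; P(next child type A) = 1/2.
Weighted sum = 1/2.

1/2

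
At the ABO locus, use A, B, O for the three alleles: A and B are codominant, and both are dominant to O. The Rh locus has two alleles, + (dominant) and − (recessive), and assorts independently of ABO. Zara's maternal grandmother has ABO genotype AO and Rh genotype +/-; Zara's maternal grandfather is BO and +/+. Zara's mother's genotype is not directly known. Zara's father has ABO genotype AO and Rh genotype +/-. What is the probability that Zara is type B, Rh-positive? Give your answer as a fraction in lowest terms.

Zara's mother's ABO genotype from AO × BO: 1/4 AB, 1/4 AO, 1/4 BO, 1/4 OO.
Crossing each possibility with the father AO and summing P(type B): 1/4·1/4 + 1/4·0 + 1/4·1/4 + 1/4·0 = 1/8.
Similarly for Rh via the mother's Rh distribution: P(Rh+) = 7/8.
Independent loci: 1/8 × 7/8 = 7/64.

7/64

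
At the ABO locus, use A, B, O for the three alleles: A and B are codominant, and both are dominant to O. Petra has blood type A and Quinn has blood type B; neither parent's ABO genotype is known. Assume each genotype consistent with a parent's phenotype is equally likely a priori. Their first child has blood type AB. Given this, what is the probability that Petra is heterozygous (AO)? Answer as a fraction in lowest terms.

Possible genotypes: Petra ∈ {AA, AO}; Quinn ∈ {BB, BO}.
Weight each parental genotype pair by prior × P(type-AB child):
  AA × BB: posterior weight 4/9.
  AA × BO: posterior weight 2/9.
  AO × BB: posterior weight 2/9.
  AO × BO: posterior weight 1/9.
Sum the posterior weight over pairs where Petra is AO: 1/3.

1/3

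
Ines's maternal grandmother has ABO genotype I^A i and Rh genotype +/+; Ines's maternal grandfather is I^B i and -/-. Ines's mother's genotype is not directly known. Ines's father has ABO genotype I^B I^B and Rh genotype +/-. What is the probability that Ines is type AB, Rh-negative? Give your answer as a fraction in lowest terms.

1/16

Ines's mother's ABO genotype from I^A i × I^B i: 1/4 I^A I^B, 1/4 I^A i, 1/4 I^B i, 1/4 i i.
Crossing each possibility with the father I^B I^B and summing P(type AB): 1/4·1/2 + 1/4·1/2 + 1/4·0 + 1/4·0 = 1/4.
Similarly for Rh via the mother's Rh distribution: P(Rh-) = 1/4.
Independent loci: 1/4 × 1/4 = 1/16.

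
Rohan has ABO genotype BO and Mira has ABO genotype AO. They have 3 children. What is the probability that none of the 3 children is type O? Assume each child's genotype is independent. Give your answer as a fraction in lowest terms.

ABO cross BO × AO → 1/4 O, 1/4 A, 1/4 B, 1/4 AB.
So P(type O) = 1/4 per child.
P(not type O) = 3/4 for one child; (3/4)^3 = 27/64.

27/64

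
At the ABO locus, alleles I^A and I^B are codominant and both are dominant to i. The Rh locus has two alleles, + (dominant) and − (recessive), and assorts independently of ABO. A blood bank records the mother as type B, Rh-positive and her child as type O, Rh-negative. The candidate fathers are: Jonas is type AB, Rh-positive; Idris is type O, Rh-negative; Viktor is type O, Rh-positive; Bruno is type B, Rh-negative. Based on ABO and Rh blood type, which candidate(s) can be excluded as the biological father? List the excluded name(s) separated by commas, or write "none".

A candidate is excluded only if no genotype consistent with his phenotype could produce a type O, Rh-negative child with a type B, Rh-positive mother.
Jonas (type AB, Rh+): no genotype consistent with that phenotype can produce a type-O Rh- child with a type-B mother.

Jonas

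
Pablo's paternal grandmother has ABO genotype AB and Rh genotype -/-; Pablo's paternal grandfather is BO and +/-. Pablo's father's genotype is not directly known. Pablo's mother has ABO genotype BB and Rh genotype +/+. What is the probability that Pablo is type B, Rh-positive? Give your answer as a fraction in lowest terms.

3/4

Pablo's father's ABO genotype from AB × BO: 1/4 AB, 1/4 AO, 1/4 BB, 1/4 BO.
Crossing each possibility with the mother BB and summing P(type B): 1/4·1/2 + 1/4·1/2 + 1/4·1 + 1/4·1 = 3/4.
Similarly for Rh via the father's Rh distribution: P(Rh+) = 1.
Independent loci: 3/4 × 1 = 3/4.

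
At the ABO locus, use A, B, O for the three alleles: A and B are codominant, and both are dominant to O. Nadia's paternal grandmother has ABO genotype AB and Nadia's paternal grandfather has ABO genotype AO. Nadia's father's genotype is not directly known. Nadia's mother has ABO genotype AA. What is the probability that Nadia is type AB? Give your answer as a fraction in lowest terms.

1/4

Nadia's father's ABO genotype from AB × AO: 1/4 AA, 1/4 AB, 1/4 AO, 1/4 BO.
Crossing each possibility with the mother AA and summing P(type AB): 1/4·0 + 1/4·1/2 + 1/4·0 + 1/4·1/2 = 1/4.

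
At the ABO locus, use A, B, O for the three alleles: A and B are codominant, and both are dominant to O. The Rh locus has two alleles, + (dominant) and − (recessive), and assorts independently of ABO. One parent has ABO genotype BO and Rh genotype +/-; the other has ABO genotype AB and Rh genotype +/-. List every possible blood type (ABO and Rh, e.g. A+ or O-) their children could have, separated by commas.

Gametes from BO × AB give offspring ABO genotypes AB, AO, BB, BO, i.e. phenotypes A, B, AB.
Rh cross +/- × +/- → phenotypes Rh+, Rh-.
Combining independently: A+, A-, B+, B-, AB+, AB-.

A+, A-, B+, B-, AB+, AB-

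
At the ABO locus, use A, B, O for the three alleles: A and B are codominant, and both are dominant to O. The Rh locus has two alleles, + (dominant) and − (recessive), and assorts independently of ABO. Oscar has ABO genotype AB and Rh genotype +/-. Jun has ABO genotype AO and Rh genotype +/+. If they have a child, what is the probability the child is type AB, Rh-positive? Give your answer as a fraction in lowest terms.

1/4

ABO cross AB × AO → offspring phenotypes: 1/2 A, 1/4 B, 1/4 AB.
Rh cross +/- × +/+ → 1 Rh+.
Independent loci: P(type AB, Rh-positive) = 1/4 × 1 = 1/4.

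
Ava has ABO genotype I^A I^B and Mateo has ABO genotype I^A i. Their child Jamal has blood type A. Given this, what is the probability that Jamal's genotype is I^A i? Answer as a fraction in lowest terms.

Cross I^A I^B × I^A i → 1/4 I^A I^A, 1/4 I^A I^B, 1/4 I^A i, 1/4 I^B i.
Type-A genotypes among offspring: I^A I^A (1/4), I^A i (1/4); total 1/2.
P(I^A i | type A) = (1/4) / (1/2) = 1/2.

1/2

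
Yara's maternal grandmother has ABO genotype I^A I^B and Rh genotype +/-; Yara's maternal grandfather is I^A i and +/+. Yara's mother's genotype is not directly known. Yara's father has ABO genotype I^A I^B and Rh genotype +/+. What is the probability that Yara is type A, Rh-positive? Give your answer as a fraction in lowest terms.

3/8

Yara's mother's ABO genotype from I^A I^B × I^A i: 1/4 I^A I^A, 1/4 I^A I^B, 1/4 I^A i, 1/4 I^B i.
Crossing each possibility with the father I^A I^B and summing P(type A): 1/4·1/2 + 1/4·1/4 + 1/4·1/2 + 1/4·1/4 = 3/8.
Similarly for Rh via the mother's Rh distribution: P(Rh+) = 1.
Independent loci: 3/8 × 1 = 3/8.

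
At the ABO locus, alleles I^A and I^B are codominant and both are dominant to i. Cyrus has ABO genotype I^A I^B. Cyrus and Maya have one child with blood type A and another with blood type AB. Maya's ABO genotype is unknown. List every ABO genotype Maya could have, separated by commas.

For each candidate genotype of Maya, check whether crossing it with I^A I^B can produce every observed child phenotype.
  I^A I^A → possible child types {A, AB} ✓
  I^A I^B → possible child types {A, B, AB} ✓
  I^A i → possible child types {A, B, AB} ✓
  I^B I^B → possible child types {B, AB} ✗
  I^B i → possible child types {A, B, AB} ✓
  i i → possible child types {A, B} ✗

I^A I^A, I^A I^B, I^A i, I^B i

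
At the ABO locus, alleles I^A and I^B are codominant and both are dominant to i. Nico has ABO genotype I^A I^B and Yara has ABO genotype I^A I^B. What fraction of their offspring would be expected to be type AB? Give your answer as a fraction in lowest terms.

1/2

ABO cross I^A I^B × I^A I^B → offspring phenotypes: 1/4 A, 1/4 B, 1/2 AB.
So P(type AB) = 1/2.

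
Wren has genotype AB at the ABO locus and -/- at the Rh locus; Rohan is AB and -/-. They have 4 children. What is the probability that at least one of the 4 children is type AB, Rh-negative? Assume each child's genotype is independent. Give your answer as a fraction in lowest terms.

ABO cross AB × AB → 1/4 A, 1/4 B, 1/2 AB.
Rh cross -/- × -/- → 1 Rh-; so P(type AB, Rh-negative) = 1/2 × 1 = 1/2 per child.
P(none) = (1/2)^4 = 1/16; P(at least one) = 1 − 1/16 = 15/16.

15/16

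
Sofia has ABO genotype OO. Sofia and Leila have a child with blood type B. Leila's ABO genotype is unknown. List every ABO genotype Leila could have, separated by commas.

For each candidate genotype of Leila, check whether crossing it with OO can produce every observed child phenotype.
  AA → possible child types {A} ✗
  AB → possible child types {A, B} ✓
  AO → possible child types {O, A} ✗
  BB → possible child types {B} ✓
  BO → possible child types {O, B} ✓
  OO → possible child types {O} ✗

AB, BB, BO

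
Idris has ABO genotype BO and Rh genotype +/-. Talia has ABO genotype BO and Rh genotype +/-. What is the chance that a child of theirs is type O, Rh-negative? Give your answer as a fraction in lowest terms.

1/16

ABO cross BO × BO → offspring phenotypes: 1/4 O, 3/4 B.
Rh cross +/- × +/- → 3/4 Rh+, 1/4 Rh-.
Independent loci: P(type O, Rh-negative) = 1/4 × 1/4 = 1/16.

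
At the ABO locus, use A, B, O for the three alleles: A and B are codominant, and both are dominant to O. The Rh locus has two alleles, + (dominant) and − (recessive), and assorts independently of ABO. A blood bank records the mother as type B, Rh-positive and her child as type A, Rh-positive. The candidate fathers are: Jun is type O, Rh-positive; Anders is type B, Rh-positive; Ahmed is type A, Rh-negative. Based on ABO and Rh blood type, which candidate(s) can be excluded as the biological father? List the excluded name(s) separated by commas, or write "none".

Jun, Anders

A candidate is excluded only if no genotype consistent with his phenotype could produce a type A, Rh-positive child with a type B, Rh-positive mother.
Jun (type O, Rh+): no genotype consistent with that phenotype can produce a type-A Rh+ child with a type-B mother.
Anders (type B, Rh+): no genotype consistent with that phenotype can produce a type-A Rh+ child with a type-B mother.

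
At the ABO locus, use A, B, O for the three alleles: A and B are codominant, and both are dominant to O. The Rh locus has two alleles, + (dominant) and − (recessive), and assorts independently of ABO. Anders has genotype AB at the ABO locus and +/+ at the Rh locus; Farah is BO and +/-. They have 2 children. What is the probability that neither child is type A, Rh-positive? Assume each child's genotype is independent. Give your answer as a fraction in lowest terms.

9/16

ABO cross AB × BO → 1/4 A, 1/2 B, 1/4 AB.
Rh cross +/+ × +/- → 1 Rh+; so P(type A, Rh-positive) = 1/4 × 1 = 1/4 per child.
P(not type A, Rh-positive) = 3/4 for one child; (3/4)^2 = 9/16.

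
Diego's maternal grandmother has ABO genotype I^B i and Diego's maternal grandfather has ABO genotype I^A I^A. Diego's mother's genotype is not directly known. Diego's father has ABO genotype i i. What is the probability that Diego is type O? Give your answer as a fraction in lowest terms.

Diego's mother's ABO genotype from I^B i × I^A I^A: 1/2 I^A I^B, 1/2 I^A i.
Crossing each possibility with the father i i and summing P(type O): 1/2·0 + 1/2·1/2 = 1/4.

1/4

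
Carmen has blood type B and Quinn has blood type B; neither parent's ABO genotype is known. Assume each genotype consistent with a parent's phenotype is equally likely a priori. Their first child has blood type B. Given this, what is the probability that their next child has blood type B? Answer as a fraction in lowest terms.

Possible genotypes: Carmen ∈ {I^B I^B, I^B i}; Quinn ∈ {I^B I^B, I^B i}.
Weight each parental genotype pair by prior × P(type-B child):
  I^B I^B × I^B I^B: posterior weight 4/15; P(next child type B) = 1.
  I^B I^B × I^B i: posterior weight 4/15; P(next child type B) = 1.
  I^B i × I^B I^B: posterior weight 4/15; P(next child type B) = 1.
  I^B i × I^B i: posterior weight 1/5; P(next child type B) = 3/4.
Weighted sum = 19/20.

19/20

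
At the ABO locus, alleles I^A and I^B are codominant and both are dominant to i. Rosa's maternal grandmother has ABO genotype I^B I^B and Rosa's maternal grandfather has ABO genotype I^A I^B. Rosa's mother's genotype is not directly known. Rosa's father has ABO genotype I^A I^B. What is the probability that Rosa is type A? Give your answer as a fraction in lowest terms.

1/8

Rosa's mother's ABO genotype from I^B I^B × I^A I^B: 1/2 I^A I^B, 1/2 I^B I^B.
Crossing each possibility with the father I^A I^B and summing P(type A): 1/2·1/4 + 1/2·0 = 1/8.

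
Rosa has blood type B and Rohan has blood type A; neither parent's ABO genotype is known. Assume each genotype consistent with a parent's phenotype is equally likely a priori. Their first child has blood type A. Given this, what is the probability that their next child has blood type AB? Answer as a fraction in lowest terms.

Possible genotypes: Rosa ∈ {I^B I^B, I^B i}; Rohan ∈ {I^A I^A, I^A i}.
Weight each parental genotype pair by prior × P(type-A child):
  I^B i × I^A I^A: posterior weight 2/3; P(next child type AB) = 1/2.
  I^B i × I^A i: posterior weight 1/3; P(next child type AB) = 1/4.
Weighted sum = 5/12.

5/12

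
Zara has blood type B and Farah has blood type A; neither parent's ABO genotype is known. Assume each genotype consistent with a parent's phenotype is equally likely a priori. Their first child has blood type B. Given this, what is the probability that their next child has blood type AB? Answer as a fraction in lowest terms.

5/12

Possible genotypes: Zara ∈ {BB, BO}; Farah ∈ {AA, AO}.
Weight each parental genotype pair by prior × P(type-B child):
  BB × AO: posterior weight 2/3; P(next child type AB) = 1/2.
  BO × AO: posterior weight 1/3; P(next child type AB) = 1/4.
Weighted sum = 5/12.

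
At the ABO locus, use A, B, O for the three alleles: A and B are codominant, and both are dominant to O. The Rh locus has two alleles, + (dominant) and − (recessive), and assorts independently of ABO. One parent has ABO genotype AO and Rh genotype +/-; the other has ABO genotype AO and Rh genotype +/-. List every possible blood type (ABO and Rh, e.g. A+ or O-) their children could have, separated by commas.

Gametes from AO × AO give offspring ABO genotypes AA, AO, OO, i.e. phenotypes O, A.
Rh cross +/- × +/- → phenotypes Rh+, Rh-.
Combining independently: O+, O-, A+, A-.

O+, O-, A+, A-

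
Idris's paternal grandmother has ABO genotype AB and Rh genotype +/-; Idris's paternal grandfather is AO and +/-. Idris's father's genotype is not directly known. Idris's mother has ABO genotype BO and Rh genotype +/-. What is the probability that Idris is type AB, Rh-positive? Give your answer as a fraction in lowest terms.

Idris's father's ABO genotype from AB × AO: 1/4 AA, 1/4 AB, 1/4 AO, 1/4 BO.
Crossing each possibility with the mother BO and summing P(type AB): 1/4·1/2 + 1/4·1/4 + 1/4·1/4 + 1/4·0 = 1/4.
Similarly for Rh via the father's Rh distribution: P(Rh+) = 3/4.
Independent loci: 1/4 × 3/4 = 3/16.

3/16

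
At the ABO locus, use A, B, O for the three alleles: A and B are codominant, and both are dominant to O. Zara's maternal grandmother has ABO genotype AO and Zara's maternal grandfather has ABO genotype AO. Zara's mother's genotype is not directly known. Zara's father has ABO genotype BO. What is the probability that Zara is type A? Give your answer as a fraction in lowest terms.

Zara's mother's ABO genotype from AO × AO: 1/4 AA, 1/2 AO, 1/4 OO.
Crossing each possibility with the father BO and summing P(type A): 1/4·1/2 + 1/2·1/4 + 1/4·0 = 1/4.

1/4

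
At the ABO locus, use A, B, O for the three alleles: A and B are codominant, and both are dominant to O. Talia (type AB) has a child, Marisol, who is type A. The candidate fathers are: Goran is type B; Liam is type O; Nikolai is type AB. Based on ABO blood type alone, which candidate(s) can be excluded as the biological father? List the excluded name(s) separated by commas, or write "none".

none

A candidate is excluded only if no genotype consistent with his phenotype could produce a type A child with a type AB mother.
Every candidate has at least one consistent genotype combination, so none can be excluded.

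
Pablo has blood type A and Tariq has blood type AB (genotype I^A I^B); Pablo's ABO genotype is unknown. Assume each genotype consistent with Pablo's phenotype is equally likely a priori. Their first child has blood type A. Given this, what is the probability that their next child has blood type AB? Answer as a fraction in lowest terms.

Possible genotypes: Pablo ∈ {I^A I^A, I^A i}; Tariq ∈ {I^A I^B}.
Weight each parental genotype pair by prior × P(type-A child):
  I^A I^A × I^A I^B: posterior weight 1/2; P(next child type AB) = 1/2.
  I^A i × I^A I^B: posterior weight 1/2; P(next child type AB) = 1/4.
Weighted sum = 3/8.

3/8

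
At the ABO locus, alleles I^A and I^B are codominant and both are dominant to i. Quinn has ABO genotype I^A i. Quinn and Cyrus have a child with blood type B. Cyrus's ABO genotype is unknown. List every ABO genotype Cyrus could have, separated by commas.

I^A I^B, I^B I^B, I^B i

For each candidate genotype of Cyrus, check whether crossing it with I^A i can produce every observed child phenotype.
  I^A I^A → possible child types {A} ✗
  I^A I^B → possible child types {A, B, AB} ✓
  I^A i → possible child types {O, A} ✗
  I^B I^B → possible child types {B, AB} ✓
  I^B i → possible child types {O, A, B, AB} ✓
  i i → possible child types {O, A} ✗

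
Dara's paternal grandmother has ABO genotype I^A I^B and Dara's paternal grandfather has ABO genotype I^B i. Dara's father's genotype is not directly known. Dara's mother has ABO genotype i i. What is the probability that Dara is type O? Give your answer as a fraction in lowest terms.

1/4

Dara's father's ABO genotype from I^A I^B × I^B i: 1/4 I^A I^B, 1/4 I^A i, 1/4 I^B I^B, 1/4 I^B i.
Crossing each possibility with the mother i i and summing P(type O): 1/4·0 + 1/4·1/2 + 1/4·0 + 1/4·1/2 = 1/4.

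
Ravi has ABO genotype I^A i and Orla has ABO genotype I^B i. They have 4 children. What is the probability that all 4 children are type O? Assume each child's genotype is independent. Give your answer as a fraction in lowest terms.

ABO cross I^A i × I^B i → 1/4 O, 1/4 A, 1/4 B, 1/4 AB.
So P(type O) = 1/4 per child.
All 4 independent: (1/4)^4 = 1/256.

1/256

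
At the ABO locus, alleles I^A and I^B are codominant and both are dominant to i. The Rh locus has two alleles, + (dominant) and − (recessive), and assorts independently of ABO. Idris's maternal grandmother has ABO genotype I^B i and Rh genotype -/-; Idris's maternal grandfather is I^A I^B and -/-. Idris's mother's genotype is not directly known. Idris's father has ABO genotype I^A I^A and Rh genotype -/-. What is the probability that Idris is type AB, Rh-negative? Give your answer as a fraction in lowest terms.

1/2

Idris's mother's ABO genotype from I^B i × I^A I^B: 1/4 I^A I^B, 1/4 I^A i, 1/4 I^B I^B, 1/4 I^B i.
Crossing each possibility with the father I^A I^A and summing P(type AB): 1/4·1/2 + 1/4·0 + 1/4·1 + 1/4·1/2 = 1/2.
Similarly for Rh via the mother's Rh distribution: P(Rh-) = 1.
Independent loci: 1/2 × 1 = 1/2.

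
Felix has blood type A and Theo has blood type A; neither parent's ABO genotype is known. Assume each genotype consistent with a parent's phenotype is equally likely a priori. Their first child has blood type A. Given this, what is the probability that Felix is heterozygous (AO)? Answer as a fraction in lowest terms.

7/15

Possible genotypes: Felix ∈ {AA, AO}; Theo ∈ {AA, AO}.
Weight each parental genotype pair by prior × P(type-A child):
  AA × AA: posterior weight 4/15.
  AA × AO: posterior weight 4/15.
  AO × AA: posterior weight 4/15.
  AO × AO: posterior weight 1/5.
Sum the posterior weight over pairs where Felix is AO: 7/15.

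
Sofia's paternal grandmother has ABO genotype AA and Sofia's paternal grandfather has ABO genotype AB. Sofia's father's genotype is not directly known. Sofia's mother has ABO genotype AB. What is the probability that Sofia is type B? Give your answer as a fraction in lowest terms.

Sofia's father's ABO genotype from AA × AB: 1/2 AA, 1/2 AB.
Crossing each possibility with the mother AB and summing P(type B): 1/2·0 + 1/2·1/4 = 1/8.

1/8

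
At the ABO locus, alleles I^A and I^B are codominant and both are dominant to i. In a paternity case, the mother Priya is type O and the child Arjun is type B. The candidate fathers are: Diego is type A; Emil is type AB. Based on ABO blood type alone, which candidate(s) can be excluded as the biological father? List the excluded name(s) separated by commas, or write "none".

Diego

A candidate is excluded only if no genotype consistent with his phenotype could produce a type B child with a type O mother.
Diego (type A): no genotype consistent with that phenotype can produce a type-B child with a type-O mother.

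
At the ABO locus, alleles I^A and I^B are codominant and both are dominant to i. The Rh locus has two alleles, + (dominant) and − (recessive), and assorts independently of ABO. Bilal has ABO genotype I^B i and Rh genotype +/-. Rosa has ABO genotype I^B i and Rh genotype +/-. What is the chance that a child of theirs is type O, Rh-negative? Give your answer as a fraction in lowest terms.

ABO cross I^B i × I^B i → offspring phenotypes: 1/4 O, 3/4 B.
Rh cross +/- × +/- → 3/4 Rh+, 1/4 Rh-.
Independent loci: P(type O, Rh-negative) = 1/4 × 1/4 = 1/16.

1/16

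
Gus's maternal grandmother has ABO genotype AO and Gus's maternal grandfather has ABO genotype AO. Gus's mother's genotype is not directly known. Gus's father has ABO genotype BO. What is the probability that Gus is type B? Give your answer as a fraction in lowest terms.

Gus's mother's ABO genotype from AO × AO: 1/4 AA, 1/2 AO, 1/4 OO.
Crossing each possibility with the father BO and summing P(type B): 1/4·0 + 1/2·1/4 + 1/4·1/2 = 1/4.

1/4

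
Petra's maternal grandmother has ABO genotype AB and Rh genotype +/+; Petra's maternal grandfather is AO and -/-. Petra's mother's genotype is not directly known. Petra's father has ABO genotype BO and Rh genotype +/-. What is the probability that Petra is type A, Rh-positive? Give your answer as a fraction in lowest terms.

3/16

Petra's mother's ABO genotype from AB × AO: 1/4 AA, 1/4 AB, 1/4 AO, 1/4 BO.
Crossing each possibility with the father BO and summing P(type A): 1/4·1/2 + 1/4·1/4 + 1/4·1/4 + 1/4·0 = 1/4.
Similarly for Rh via the mother's Rh distribution: P(Rh+) = 3/4.
Independent loci: 1/4 × 3/4 = 3/16.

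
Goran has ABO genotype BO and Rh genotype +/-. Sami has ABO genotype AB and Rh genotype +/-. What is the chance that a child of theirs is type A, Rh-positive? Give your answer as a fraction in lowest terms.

3/16

ABO cross BO × AB → offspring phenotypes: 1/4 A, 1/2 B, 1/4 AB.
Rh cross +/- × +/- → 3/4 Rh+, 1/4 Rh-.
Independent loci: P(type A, Rh-positive) = 1/4 × 3/4 = 3/16.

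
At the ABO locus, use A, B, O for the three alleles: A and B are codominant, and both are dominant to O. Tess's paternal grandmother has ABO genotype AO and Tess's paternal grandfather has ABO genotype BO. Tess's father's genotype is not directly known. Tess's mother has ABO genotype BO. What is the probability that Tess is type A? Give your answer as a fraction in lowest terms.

Tess's father's ABO genotype from AO × BO: 1/4 AB, 1/4 AO, 1/4 BO, 1/4 OO.
Crossing each possibility with the mother BO and summing P(type A): 1/4·1/4 + 1/4·1/4 + 1/4·0 + 1/4·0 = 1/8.

1/8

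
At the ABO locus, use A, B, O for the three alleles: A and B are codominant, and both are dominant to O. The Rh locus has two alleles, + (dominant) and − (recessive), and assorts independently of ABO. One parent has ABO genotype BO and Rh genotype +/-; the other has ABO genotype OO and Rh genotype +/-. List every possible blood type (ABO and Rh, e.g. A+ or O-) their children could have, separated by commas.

Gametes from BO × OO give offspring ABO genotypes BO, OO, i.e. phenotypes O, B.
Rh cross +/- × +/- → phenotypes Rh+, Rh-.
Combining independently: O+, O-, B+, B-.

O+, O-, B+, B-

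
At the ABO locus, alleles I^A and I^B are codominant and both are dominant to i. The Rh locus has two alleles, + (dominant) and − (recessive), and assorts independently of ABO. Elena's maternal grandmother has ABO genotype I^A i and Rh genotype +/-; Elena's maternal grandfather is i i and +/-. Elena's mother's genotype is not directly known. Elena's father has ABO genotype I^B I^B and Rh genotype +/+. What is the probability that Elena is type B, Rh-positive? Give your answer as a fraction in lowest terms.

3/4

Elena's mother's ABO genotype from I^A i × i i: 1/2 I^A i, 1/2 i i.
Crossing each possibility with the father I^B I^B and summing P(type B): 1/2·1/2 + 1/2·1 = 3/4.
Similarly for Rh via the mother's Rh distribution: P(Rh+) = 1.
Independent loci: 3/4 × 1 = 3/4.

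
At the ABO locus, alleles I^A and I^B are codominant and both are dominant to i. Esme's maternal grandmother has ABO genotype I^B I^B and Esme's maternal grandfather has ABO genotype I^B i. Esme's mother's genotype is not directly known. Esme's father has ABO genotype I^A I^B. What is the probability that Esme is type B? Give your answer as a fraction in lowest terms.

1/2

Esme's mother's ABO genotype from I^B I^B × I^B i: 1/2 I^B I^B, 1/2 I^B i.
Crossing each possibility with the father I^A I^B and summing P(type B): 1/2·1/2 + 1/2·1/2 = 1/2.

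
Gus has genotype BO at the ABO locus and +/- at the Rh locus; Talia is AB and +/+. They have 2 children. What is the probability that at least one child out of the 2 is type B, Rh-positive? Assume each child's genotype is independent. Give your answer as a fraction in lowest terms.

3/4

ABO cross BO × AB → 1/4 A, 1/2 B, 1/4 AB.
Rh cross +/- × +/+ → 1 Rh+; so P(type B, Rh-positive) = 1/2 × 1 = 1/2 per child.
P(none) = (1/2)^2 = 1/4; P(at least one) = 1 − 1/4 = 3/4.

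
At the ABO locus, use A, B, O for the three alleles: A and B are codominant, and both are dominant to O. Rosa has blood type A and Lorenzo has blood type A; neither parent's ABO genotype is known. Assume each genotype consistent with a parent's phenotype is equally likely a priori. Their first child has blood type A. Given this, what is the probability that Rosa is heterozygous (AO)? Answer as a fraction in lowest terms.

Possible genotypes: Rosa ∈ {AA, AO}; Lorenzo ∈ {AA, AO}.
Weight each parental genotype pair by prior × P(type-A child):
  AA × AA: posterior weight 4/15.
  AA × AO: posterior weight 4/15.
  AO × AA: posterior weight 4/15.
  AO × AO: posterior weight 1/5.
Sum the posterior weight over pairs where Rosa is AO: 7/15.

7/15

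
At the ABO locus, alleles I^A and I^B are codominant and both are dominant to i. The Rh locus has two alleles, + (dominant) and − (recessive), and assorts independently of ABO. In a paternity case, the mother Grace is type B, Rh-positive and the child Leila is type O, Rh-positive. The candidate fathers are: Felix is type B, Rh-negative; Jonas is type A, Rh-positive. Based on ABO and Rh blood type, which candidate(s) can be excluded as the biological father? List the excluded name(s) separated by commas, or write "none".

A candidate is excluded only if no genotype consistent with his phenotype could produce a type O, Rh-positive child with a type B, Rh-positive mother.
Every candidate has at least one consistent genotype combination, so none can be excluded.

none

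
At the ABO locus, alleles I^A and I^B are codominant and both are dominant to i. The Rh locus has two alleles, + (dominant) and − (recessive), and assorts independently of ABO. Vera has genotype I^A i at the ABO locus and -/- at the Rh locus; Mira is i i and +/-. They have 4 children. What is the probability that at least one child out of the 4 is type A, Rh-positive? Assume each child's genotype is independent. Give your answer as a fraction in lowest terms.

175/256

ABO cross I^A i × i i → 1/2 O, 1/2 A.
Rh cross -/- × +/- → 1/2 Rh+, 1/2 Rh-; so P(type A, Rh-positive) = 1/2 × 1/2 = 1/4 per child.
P(none) = (3/4)^4 = 81/256; P(at least one) = 1 − 81/256 = 175/256.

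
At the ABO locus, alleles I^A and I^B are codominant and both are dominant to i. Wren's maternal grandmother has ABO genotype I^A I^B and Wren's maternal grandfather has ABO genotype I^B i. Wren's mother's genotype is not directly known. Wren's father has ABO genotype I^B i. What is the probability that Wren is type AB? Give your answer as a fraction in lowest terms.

1/8

Wren's mother's ABO genotype from I^A I^B × I^B i: 1/4 I^A I^B, 1/4 I^A i, 1/4 I^B I^B, 1/4 I^B i.
Crossing each possibility with the father I^B i and summing P(type AB): 1/4·1/4 + 1/4·1/4 + 1/4·0 + 1/4·0 = 1/8.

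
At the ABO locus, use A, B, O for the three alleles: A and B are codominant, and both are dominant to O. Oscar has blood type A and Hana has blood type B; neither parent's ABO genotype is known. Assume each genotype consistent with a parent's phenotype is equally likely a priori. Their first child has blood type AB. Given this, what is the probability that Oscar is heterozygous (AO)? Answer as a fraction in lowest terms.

1/3

Possible genotypes: Oscar ∈ {AA, AO}; Hana ∈ {BB, BO}.
Weight each parental genotype pair by prior × P(type-AB child):
  AA × BB: posterior weight 4/9.
  AA × BO: posterior weight 2/9.
  AO × BB: posterior weight 2/9.
  AO × BO: posterior weight 1/9.
Sum the posterior weight over pairs where Oscar is AO: 1/3.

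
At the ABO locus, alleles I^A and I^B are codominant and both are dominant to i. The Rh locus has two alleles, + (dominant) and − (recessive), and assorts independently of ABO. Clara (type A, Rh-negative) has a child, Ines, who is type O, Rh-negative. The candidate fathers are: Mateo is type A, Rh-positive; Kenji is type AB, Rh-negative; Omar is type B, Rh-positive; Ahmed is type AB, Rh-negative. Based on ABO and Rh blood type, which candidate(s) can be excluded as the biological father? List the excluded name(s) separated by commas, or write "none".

A candidate is excluded only if no genotype consistent with his phenotype could produce a type O, Rh-negative child with a type A, Rh-negative mother.
Kenji (type AB, Rh-): no genotype consistent with that phenotype can produce a type-O Rh- child with a type-A mother.
Ahmed (type AB, Rh-): no genotype consistent with that phenotype can produce a type-O Rh- child with a type-A mother.

Kenji, Ahmed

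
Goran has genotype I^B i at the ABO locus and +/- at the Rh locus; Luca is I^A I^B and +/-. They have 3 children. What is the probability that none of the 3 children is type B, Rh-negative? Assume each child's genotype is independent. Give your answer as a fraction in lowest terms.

343/512

ABO cross I^B i × I^A I^B → 1/4 A, 1/2 B, 1/4 AB.
Rh cross +/- × +/- → 3/4 Rh+, 1/4 Rh-; so P(type B, Rh-negative) = 1/2 × 1/4 = 1/8 per child.
P(not type B, Rh-negative) = 7/8 for one child; (7/8)^3 = 343/512.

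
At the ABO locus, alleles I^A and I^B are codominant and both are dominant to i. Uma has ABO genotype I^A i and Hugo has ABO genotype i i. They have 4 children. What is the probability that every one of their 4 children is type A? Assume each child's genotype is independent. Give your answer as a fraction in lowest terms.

ABO cross I^A i × i i → 1/2 O, 1/2 A.
So P(type A) = 1/2 per child.
All 4 independent: (1/2)^4 = 1/16.

1/16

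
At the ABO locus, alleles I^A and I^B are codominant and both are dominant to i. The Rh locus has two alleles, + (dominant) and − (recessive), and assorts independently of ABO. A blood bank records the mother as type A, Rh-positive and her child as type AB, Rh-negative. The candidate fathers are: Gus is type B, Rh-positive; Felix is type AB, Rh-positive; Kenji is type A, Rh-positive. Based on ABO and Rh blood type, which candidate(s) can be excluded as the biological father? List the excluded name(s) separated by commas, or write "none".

A candidate is excluded only if no genotype consistent with his phenotype could produce a type AB, Rh-negative child with a type A, Rh-positive mother.
Kenji (type A, Rh+): no genotype consistent with that phenotype can produce a type-AB Rh- child with a type-A mother.

Kenji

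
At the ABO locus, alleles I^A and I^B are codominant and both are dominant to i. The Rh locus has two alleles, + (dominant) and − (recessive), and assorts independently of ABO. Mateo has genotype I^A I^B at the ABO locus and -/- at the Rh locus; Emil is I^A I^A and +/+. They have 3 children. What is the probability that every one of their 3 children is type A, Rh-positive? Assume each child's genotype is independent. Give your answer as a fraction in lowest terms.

1/8

ABO cross I^A I^B × I^A I^A → 1/2 A, 1/2 AB.
Rh cross -/- × +/+ → 1 Rh+; so P(type A, Rh-positive) = 1/2 × 1 = 1/2 per child.
All 3 independent: (1/2)^3 = 1/8.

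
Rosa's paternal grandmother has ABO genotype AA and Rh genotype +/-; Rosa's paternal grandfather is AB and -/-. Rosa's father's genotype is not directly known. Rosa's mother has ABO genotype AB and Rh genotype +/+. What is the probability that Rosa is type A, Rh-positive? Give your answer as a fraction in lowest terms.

3/8

Rosa's father's ABO genotype from AA × AB: 1/2 AA, 1/2 AB.
Crossing each possibility with the mother AB and summing P(type A): 1/2·1/2 + 1/2·1/4 = 3/8.
Similarly for Rh via the father's Rh distribution: P(Rh+) = 1.
Independent loci: 3/8 × 1 = 3/8.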